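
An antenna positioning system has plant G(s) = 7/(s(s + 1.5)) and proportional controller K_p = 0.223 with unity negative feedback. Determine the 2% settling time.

T_s ≈ 5.33 s

Closed-loop characteristic equation: s² + 1.5s + 1.561 = 0, so ω_n = 1.249 rad/s and ζ = 1.5/(2·1.249) = 0.6003.
2% settling time T_s ≈ 4/(ζω_n) = 4/0.75 = 5.33 s.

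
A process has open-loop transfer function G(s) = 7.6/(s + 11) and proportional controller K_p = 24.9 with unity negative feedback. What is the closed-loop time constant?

τ = 0.00499 s

Closed-loop transfer function: T(s) = K_p·G(s)/(1 + K_p·G(s)) = 189.2/(s + 11 + 189.2) = 189.2/(s + 200.2).
Time constant τ = 1/200.2 = 0.00499 s.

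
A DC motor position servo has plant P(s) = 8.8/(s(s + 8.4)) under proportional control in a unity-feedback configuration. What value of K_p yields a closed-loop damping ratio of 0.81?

K_p = 3.06

Closed-loop characteristic equation: s² + 8.4s + K_p·8.8 = 0.
So ω_n = √(8.8K_p) and 2ζω_n = 8.4, giving ζ = 8.4/(2√(8.8K_p)).
Setting ζ = 0.81: √(8.8K_p) = 8.4/(2·0.81) = 5.185, so K_p = 26.89/8.8 = 3.06.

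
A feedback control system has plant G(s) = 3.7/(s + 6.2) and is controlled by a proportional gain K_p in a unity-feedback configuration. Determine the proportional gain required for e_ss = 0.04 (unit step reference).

For a type-0 loop with proportional control, e_ss = 1/(1 + K_p·G(0)).
G(0) = 0.5968. Require 1/(1 + K_p·0.5968) = 0.04, so 1 + 0.5968·K_p = 25.
K_p = (25 − 1)/0.5968 = 40.2.

K_p = 40.2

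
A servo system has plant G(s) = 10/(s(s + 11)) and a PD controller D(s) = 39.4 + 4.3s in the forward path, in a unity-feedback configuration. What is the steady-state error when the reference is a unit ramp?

The loop has one pole at the origin (type 1). Velocity error constant K_v = lim_{s→0} s·D(s)G(s) = 39.4·10/11 = 35.82.
Steady-state error to a unit ramp: e_ss = 1/K_v = 0.0279.

0.0279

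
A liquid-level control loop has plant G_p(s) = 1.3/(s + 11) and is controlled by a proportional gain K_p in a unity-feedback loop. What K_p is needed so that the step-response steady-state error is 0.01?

K_p = 838

The loop is type 0, so e_ss(step) = 1/(1 + K_pos) with K_pos = K_p·G_p(0).
G_p(0) = 0.1182. Require 1/(1 + K_p·0.1182) = 0.01, so 1 + 0.1182·K_p = 100.
K_p = (100 − 1)/0.1182 = 838.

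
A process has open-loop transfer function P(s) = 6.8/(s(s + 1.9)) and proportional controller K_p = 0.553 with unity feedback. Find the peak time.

From 1 + K_pP(s) = 0: s² + 1.9s + 3.76 = 0 ⇒ ω_n = 1.939, ζ = 0.4899.
Damped frequency ω_d = ω_n√(1−ζ²) = 1.691 rad/s, so peak time T_p = π/ω_d = 1.86 s.

T_p = 1.86 s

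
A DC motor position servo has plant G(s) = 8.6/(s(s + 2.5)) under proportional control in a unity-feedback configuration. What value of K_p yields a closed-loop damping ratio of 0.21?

K_p = 4.12

Closed-loop characteristic equation: s² + 2.5s + K_p·8.6 = 0.
So ω_n = √(8.6K_p) and 2ζω_n = 2.5, giving ζ = 2.5/(2√(8.6K_p)).
Setting ζ = 0.21: √(8.6K_p) = 2.5/(2·0.21) = 5.952, so K_p = 35.43/8.6 = 4.12.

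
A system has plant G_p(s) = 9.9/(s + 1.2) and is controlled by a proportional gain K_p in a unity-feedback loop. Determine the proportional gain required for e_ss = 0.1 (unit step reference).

The loop is type 0, so e_ss(step) = 1/(1 + K_pos) with K_pos = K_p·G_p(0).
G_p(0) = 8.25. Require 1/(1 + K_p·8.25) = 0.1, so 1 + 8.25·K_p = 10.
K_p = (10 − 1)/8.25 = 1.09.

K_p = 1.09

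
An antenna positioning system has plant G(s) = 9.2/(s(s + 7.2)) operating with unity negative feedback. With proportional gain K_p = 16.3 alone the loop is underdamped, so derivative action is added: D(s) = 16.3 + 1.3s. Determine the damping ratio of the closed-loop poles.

ζ = 0.782

Forward path: (16.3 + 1.3s)·9.2/(s(s+7.2)). The closed-loop characteristic equation is s² + (7.2 + 9.2·1.3)s + 9.2·16.3 = 0.
That is s² + 19.16s + 150 = 0, so ω_n = 12.25 rad/s and ζ = 19.16/(2·12.25) = 0.7823.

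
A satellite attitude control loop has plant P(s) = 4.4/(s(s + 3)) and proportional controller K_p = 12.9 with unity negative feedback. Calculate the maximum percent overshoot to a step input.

From 1 + K_pP(s) = 0: s² + 3s + 56.76 = 0 ⇒ ω_n = 7.534, ζ = 0.1991.
%OS = 100·exp(−πζ/√(1−ζ²)) = 100·exp(−π·0.1991/√0.9604) = 52.8%.

52.8%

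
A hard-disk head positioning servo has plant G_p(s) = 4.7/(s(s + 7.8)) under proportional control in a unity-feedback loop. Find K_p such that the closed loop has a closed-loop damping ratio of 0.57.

Closed-loop characteristic equation: s² + 7.8s + K_p·4.7 = 0.
So ω_n = √(4.7K_p) and 2ζω_n = 7.8, giving ζ = 7.8/(2√(4.7K_p)).
Setting ζ = 0.57: √(4.7K_p) = 7.8/(2·0.57) = 6.842, so K_p = 46.81/4.7 = 9.96.

K_p = 9.96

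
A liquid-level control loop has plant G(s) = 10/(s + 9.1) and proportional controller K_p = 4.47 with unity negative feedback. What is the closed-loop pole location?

Closed-loop transfer function: T(s) = K_p·G(s)/(1 + K_p·G(s)) = 44.7/(s + 9.1 + 44.7) = 44.7/(s + 53.8).
The closed-loop pole is at s = −53.8.

s = -53.8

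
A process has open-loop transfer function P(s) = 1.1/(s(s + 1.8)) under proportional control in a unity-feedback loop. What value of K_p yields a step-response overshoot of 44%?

From %OS = 100·exp(−πζ/√(1−ζ²)) = 44%, ζ = −ln(0.44)/√(π²+ln²(0.44)) = 0.2528.
Characteristic equation s² + 1.8s + 1.1K_p = 0 gives ζ = 1.8/(2√(1.1K_p)).
Setting ζ = 0.2528: √(1.1K_p) = 1.8/(2·0.2528) = 3.56, so K_p = 12.67/1.1 = 11.5.

K_p = 11.5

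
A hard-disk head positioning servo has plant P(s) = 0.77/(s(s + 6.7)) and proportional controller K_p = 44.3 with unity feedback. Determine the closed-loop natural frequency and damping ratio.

ω_n = 5.84 rad/s, ζ = 0.574

With unity feedback the closed-loop characteristic equation is s² + 6.7s + 44.3·0.77 = s² + 6.7s + 34.11 = 0.
So ω_n² = 34.11 ⇒ ω_n = 5.84 rad/s, and ζ = 6.7/(2ω_n) = 0.574.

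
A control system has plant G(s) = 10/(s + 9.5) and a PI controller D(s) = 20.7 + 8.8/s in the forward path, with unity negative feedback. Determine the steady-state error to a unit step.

0

The open loop D(s)G(s) has a pole at the origin (type 1), so the static position error constant is infinite and e_ss = 1/(1+∞) = 0.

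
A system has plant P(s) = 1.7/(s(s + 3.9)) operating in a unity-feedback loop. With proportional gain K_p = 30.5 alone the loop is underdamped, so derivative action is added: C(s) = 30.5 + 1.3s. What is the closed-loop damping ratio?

Forward path: (30.5 + 1.3s)·1.7/(s(s+3.9)). The closed-loop characteristic equation is s² + (3.9 + 1.7·1.3)s + 1.7·30.5 = 0.
That is s² + 6.11s + 51.85 = 0, so ω_n = 7.201 rad/s and ζ = 6.11/(2·7.201) = 0.4243.

ζ = 0.424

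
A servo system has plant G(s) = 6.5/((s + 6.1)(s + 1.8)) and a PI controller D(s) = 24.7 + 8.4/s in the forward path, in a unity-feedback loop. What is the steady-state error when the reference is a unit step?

0

The open loop D(s)G(s) has a pole at the origin (type 1), so the static position error constant is infinite and e_ss = 1/(1+∞) = 0.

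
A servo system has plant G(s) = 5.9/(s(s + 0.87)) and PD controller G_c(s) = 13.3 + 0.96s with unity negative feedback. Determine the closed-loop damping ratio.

Forward path: (13.3 + 0.96s)·5.9/(s(s+0.87)). The closed-loop characteristic equation is s² + (0.87 + 5.9·0.96)s + 5.9·13.3 = 0.
That is s² + 6.534s + 78.47 = 0, so ω_n = 8.858 rad/s and ζ = 6.534/(2·8.858) = 0.3688.

ζ = 0.369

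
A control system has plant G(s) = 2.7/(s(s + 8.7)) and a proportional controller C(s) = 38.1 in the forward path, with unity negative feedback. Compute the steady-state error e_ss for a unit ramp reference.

The loop has one pole at the origin (type 1). Velocity error constant K_v = lim_{s→0} s·C(s)G(s) = 38.1·2.7/8.7 = 11.82.
Steady-state error to a unit ramp: e_ss = 1/K_v = 0.0846.

0.0846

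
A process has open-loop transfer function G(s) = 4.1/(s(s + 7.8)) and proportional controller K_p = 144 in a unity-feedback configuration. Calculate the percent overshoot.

The closed-loop denominator s² + 7.8s + 590.4 gives ω_n = √590.4 = 24.3 and ζ = 7.8/(2ω_n) = 0.1605.
%OS = 100·exp(−πζ/√(1−ζ²)) = 100·exp(−π·0.1605/√0.9742) = 60%.

60%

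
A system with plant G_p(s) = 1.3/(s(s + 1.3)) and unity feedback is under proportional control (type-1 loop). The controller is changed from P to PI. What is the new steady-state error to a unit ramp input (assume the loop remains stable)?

The integrator raises the loop to type 2, so K_v → ∞ and e_ss to a ramp is zero.

0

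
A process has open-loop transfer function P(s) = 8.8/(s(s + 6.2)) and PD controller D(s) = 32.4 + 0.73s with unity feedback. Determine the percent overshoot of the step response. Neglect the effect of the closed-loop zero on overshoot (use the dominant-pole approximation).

28.2%

Forward path: (32.4 + 0.73s)·8.8/(s(s+6.2)). The closed-loop characteristic equation is s² + (6.2 + 8.8·0.73)s + 8.8·32.4 = 0.
That is s² + 12.62s + 285.1 = 0, so ω_n = 16.89 rad/s and ζ = 12.62/(2·16.89) = 0.3738.
%OS = 100·exp(−πζ/√(1−ζ²)) = 28.2%.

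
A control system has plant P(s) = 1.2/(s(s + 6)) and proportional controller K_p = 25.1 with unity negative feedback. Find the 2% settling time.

From 1 + K_pP(s) = 0: s² + 6s + 30.12 = 0 ⇒ ω_n = 5.488, ζ = 0.5466.
2% settling time T_s ≈ 4/(ζω_n) = 4/3 = 1.33 s.

T_s ≈ 1.33 s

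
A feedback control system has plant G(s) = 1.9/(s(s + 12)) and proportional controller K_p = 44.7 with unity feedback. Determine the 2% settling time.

From 1 + K_pG(s) = 0: s² + 12s + 84.93 = 0 ⇒ ω_n = 9.216, ζ = 0.6511.
2% settling time T_s ≈ 4/(ζω_n) = 4/6 = 0.667 s.

T_s ≈ 0.667 s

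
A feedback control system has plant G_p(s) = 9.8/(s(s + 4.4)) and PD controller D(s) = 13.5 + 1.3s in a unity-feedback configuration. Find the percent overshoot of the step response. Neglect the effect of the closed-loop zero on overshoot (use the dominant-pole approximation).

2.99%

Forward path: (13.5 + 1.3s)·9.8/(s(s+4.4)). The closed-loop characteristic equation is s² + (4.4 + 9.8·1.3)s + 9.8·13.5 = 0.
That is s² + 17.14s + 132.3 = 0, so ω_n = 11.5 rad/s and ζ = 17.14/(2·11.5) = 0.7451.
%OS = 100·exp(−πζ/√(1−ζ²)) = 2.99%.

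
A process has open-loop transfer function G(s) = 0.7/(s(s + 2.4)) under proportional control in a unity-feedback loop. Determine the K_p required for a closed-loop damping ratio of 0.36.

Closed-loop characteristic equation: s² + 2.4s + K_p·0.7 = 0.
So ω_n = √(0.7K_p) and 2ζω_n = 2.4, giving ζ = 2.4/(2√(0.7K_p)).
Setting ζ = 0.36: √(0.7K_p) = 2.4/(2·0.36) = 3.333, so K_p = 11.11/0.7 = 15.9.

K_p = 15.9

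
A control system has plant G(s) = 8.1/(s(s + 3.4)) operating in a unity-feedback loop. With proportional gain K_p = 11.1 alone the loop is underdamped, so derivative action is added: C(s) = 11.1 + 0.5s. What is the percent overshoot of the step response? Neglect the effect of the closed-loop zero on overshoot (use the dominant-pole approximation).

Forward path: (11.1 + 0.5s)·8.1/(s(s+3.4)). The closed-loop characteristic equation is s² + (3.4 + 8.1·0.5)s + 8.1·11.1 = 0.
That is s² + 7.45s + 89.91 = 0, so ω_n = 9.482 rad/s and ζ = 7.45/(2·9.482) = 0.3928.
%OS = 100·exp(−πζ/√(1−ζ²)) = 26.1%.

26.1%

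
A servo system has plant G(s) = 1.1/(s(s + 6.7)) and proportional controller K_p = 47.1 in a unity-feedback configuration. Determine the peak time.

T_p = 0.493 s

From 1 + K_pG(s) = 0: s² + 6.7s + 51.81 = 0 ⇒ ω_n = 7.198, ζ = 0.4654.
Damped frequency ω_d = ω_n√(1−ζ²) = 6.371 rad/s, so peak time T_p = π/ω_d = 0.493 s.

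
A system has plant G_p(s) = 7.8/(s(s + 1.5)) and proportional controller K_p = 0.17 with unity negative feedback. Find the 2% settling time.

Closed-loop characteristic equation: s² + 1.5s + 1.326 = 0, so ω_n = 1.152 rad/s and ζ = 1.5/(2·1.152) = 0.6513.
2% settling time T_s ≈ 4/(ζω_n) = 4/0.75 = 5.33 s.

T_s ≈ 5.33 s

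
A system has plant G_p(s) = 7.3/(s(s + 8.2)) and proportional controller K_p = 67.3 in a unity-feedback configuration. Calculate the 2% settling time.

T_s ≈ 0.976 s

From 1 + K_pG_p(s) = 0: s² + 8.2s + 491.3 = 0 ⇒ ω_n = 22.17, ζ = 0.185.
2% settling time T_s ≈ 4/(ζω_n) = 4/4.1 = 0.976 s.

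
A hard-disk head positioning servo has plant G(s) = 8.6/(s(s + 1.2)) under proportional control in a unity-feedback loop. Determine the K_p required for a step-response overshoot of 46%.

From %OS = 100·exp(−πζ/√(1−ζ²)) = 46%, ζ = −ln(0.46)/√(π²+ln²(0.46)) = 0.24.
Characteristic equation s² + 1.2s + 8.6K_p = 0 gives ζ = 1.2/(2√(8.6K_p)).
Setting ζ = 0.24: √(8.6K_p) = 1.2/(2·0.24) = 2.5, so K_p = 6.252/8.6 = 0.727.

K_p = 0.727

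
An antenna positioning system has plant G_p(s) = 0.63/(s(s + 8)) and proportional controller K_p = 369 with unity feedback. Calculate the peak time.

T_p = 0.214 s

Closed-loop characteristic equation: s² + 8s + 232.5 = 0, so ω_n = 15.25 rad/s and ζ = 8/(2·15.25) = 0.2623.
Damped frequency ω_d = ω_n√(1−ζ²) = 14.71 rad/s, so peak time T_p = π/ω_d = 0.214 s.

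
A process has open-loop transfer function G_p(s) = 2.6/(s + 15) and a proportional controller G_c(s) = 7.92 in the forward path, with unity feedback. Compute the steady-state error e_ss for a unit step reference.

0.421

The loop is type 0. Static position error constant K_pos = G_c(0)·G_p(0) = 7.92·0.1733 = 1.373.
Steady-state error to a unit step: e_ss = 1/(1+K_pos) = 1/2.373 = 0.421.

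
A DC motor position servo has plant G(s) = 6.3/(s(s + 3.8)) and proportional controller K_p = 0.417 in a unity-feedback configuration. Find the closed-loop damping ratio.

ζ = 1.17

With unity feedback the closed-loop characteristic equation is s² + 3.8s + 0.417·6.3 = s² + 3.8s + 2.627 = 0.
Matching s² + 2ζω_n s + ω_n²: ω_n = √2.627 = 1.621 rad/s and 2ζω_n = 3.8, so ζ = 3.8/(2·1.621) = 1.17.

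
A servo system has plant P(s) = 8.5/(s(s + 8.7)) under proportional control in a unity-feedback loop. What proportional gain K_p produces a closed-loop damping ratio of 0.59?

K_p = 6.4

Closed-loop characteristic equation: s² + 8.7s + K_p·8.5 = 0.
So ω_n = √(8.5K_p) and 2ζω_n = 8.7, giving ζ = 8.7/(2√(8.5K_p)).
Setting ζ = 0.59: √(8.5K_p) = 8.7/(2·0.59) = 7.373, so K_p = 54.36/8.5 = 6.4.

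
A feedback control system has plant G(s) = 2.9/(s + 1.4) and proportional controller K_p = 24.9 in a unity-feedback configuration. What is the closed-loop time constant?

τ = 0.0136 s

Closed-loop transfer function: T(s) = K_p·G(s)/(1 + K_p·G(s)) = 72.21/(s + 1.4 + 72.21) = 72.21/(s + 73.61).
Time constant τ = 1/73.61 = 0.0136 s.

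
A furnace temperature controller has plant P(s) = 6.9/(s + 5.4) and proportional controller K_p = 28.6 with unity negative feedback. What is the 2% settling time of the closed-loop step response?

T_s ≈ 0.0197 s

Closed-loop transfer function: T(s) = K_p·P(s)/(1 + K_p·P(s)) = 197.3/(s + 5.4 + 197.3) = 197.3/(s + 202.7).
Time constant τ = 1/202.7 = 0.004932 s, so the 2% settling time is about 4τ = 0.0197 s.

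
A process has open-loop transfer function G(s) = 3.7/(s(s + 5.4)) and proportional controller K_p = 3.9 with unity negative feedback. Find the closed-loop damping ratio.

1 + K_p·G(s) = 0 gives s² + 5.4s + 14.43 = 0.
Matching s² + 2ζω_n s + ω_n²: ω_n = √14.43 = 3.799 rad/s and 2ζω_n = 5.4, so ζ = 5.4/(2·3.799) = 0.711.

ζ = 0.711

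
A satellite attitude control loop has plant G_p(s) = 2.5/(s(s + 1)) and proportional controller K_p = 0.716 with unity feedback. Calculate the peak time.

Closed-loop characteristic equation: s² + 1s + 1.79 = 0, so ω_n = 1.338 rad/s and ζ = 1/(2·1.338) = 0.3737.
Damped frequency ω_d = ω_n√(1−ζ²) = 1.241 rad/s, so peak time T_p = π/ω_d = 2.53 s.

T_p = 2.53 s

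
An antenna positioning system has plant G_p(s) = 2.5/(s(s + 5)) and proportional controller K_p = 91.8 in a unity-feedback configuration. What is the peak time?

The closed-loop denominator s² + 5s + 229.5 gives ω_n = √229.5 = 15.15 and ζ = 5/(2ω_n) = 0.165.
Damped frequency ω_d = ω_n√(1−ζ²) = 14.94 rad/s, so peak time T_p = π/ω_d = 0.21 s.

T_p = 0.21 s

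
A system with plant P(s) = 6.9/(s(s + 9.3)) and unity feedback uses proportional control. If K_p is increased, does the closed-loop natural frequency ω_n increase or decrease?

ω_n = √(6.9·K_p), which grows with K_p.

increase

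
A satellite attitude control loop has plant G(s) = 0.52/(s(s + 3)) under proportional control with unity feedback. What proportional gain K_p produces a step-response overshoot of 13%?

K_p = 14.6

From %OS = 100·exp(−πζ/√(1−ζ²)) = 13%, ζ = −ln(0.13)/√(π²+ln²(0.13)) = 0.5446.
Characteristic equation s² + 3s + 0.52K_p = 0 gives ζ = 3/(2√(0.52K_p)).
Setting ζ = 0.5446: √(0.52K_p) = 3/(2·0.5446) = 2.754, so K_p = 7.585/0.52 = 14.6.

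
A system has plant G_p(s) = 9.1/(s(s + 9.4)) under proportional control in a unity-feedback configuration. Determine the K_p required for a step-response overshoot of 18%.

K_p = 10.6

From %OS = 100·exp(−πζ/√(1−ζ²)) = 18%, ζ = −ln(0.18)/√(π²+ln²(0.18)) = 0.4791.
Characteristic equation s² + 9.4s + 9.1K_p = 0 gives ζ = 9.4/(2√(9.1K_p)).
Setting ζ = 0.4791: √(9.1K_p) = 9.4/(2·0.4791) = 9.81, so K_p = 96.23/9.1 = 10.6.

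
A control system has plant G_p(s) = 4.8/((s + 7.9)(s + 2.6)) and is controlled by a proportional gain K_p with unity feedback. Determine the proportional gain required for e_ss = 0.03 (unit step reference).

The loop is type 0, so e_ss(step) = 1/(1 + K_pos) with K_pos = K_p·G_p(0).
G_p(0) = 0.2337. Require 1/(1 + K_p·0.2337) = 0.03, so 1 + 0.2337·K_p = 33.33.
K_p = (33.33 − 1)/0.2337 = 138.

K_p = 138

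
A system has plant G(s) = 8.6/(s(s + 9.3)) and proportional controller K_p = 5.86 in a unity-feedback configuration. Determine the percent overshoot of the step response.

6.57%

From 1 + K_pG(s) = 0: s² + 9.3s + 50.4 = 0 ⇒ ω_n = 7.099, ζ = 0.655.
%OS = 100·exp(−πζ/√(1−ζ²)) = 100·exp(−π·0.655/√0.5709) = 6.57%.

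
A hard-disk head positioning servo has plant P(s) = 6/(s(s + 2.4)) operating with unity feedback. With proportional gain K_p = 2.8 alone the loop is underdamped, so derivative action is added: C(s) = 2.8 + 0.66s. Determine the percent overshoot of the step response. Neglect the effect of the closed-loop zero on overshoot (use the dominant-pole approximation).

Forward path: (2.8 + 0.66s)·6/(s(s+2.4)). The closed-loop characteristic equation is s² + (2.4 + 6·0.66)s + 6·2.8 = 0.
That is s² + 6.36s + 16.8 = 0, so ω_n = 4.099 rad/s and ζ = 6.36/(2·4.099) = 0.7758.
%OS = 100·exp(−πζ/√(1−ζ²)) = 2.1%.

2.1%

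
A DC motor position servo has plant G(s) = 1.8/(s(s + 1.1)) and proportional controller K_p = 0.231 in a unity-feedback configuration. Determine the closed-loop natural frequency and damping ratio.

The closed-loop denominator is s(s+1.1) + 0.231·1.8 = s² + 1.1s + 0.4158.
Matching s² + 2ζω_n s + ω_n²: ω_n = √0.4158 = 0.6448 rad/s and 2ζω_n = 1.1, so ζ = 1.1/(2·0.6448) = 0.853.

ω_n = 0.645 rad/s, ζ = 0.853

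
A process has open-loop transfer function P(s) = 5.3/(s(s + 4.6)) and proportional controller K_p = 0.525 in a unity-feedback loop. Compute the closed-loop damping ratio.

1 + K_p·P(s) = 0 gives s² + 4.6s + 2.783 = 0.
So ω_n² = 2.783 ⇒ ω_n = 1.668 rad/s, and ζ = 4.6/(2ω_n) = 1.38.

ζ = 1.38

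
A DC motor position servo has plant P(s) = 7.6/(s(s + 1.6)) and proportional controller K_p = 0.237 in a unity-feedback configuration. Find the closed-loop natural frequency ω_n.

ω_n = 1.34 rad/s

1 + K_p·P(s) = 0 gives s² + 1.6s + 1.801 = 0.
So ω_n² = 1.801 ⇒ ω_n = 1.342 rad/s, and ζ = 1.6/(2ω_n) = 0.596.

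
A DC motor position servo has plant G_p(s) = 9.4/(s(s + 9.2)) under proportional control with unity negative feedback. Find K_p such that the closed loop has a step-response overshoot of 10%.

K_p = 6.44

From %OS = 100·exp(−πζ/√(1−ζ²)) = 10%, ζ = −ln(0.1)/√(π²+ln²(0.1)) = 0.5912.
Characteristic equation s² + 9.2s + 9.4K_p = 0 gives ζ = 9.2/(2√(9.4K_p)).
Setting ζ = 0.5912: √(9.4K_p) = 9.2/(2·0.5912) = 7.781, so K_p = 60.55/9.4 = 6.44.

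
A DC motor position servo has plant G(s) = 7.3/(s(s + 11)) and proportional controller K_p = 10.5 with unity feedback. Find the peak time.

From 1 + K_pG(s) = 0: s² + 11s + 76.65 = 0 ⇒ ω_n = 8.755, ζ = 0.6282.
Damped frequency ω_d = ω_n√(1−ζ²) = 6.812 rad/s, so peak time T_p = π/ω_d = 0.461 s.

T_p = 0.461 s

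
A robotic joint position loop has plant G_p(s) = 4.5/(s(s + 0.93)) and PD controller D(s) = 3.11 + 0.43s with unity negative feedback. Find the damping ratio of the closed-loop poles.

ζ = 0.383

Forward path: (3.11 + 0.43s)·4.5/(s(s+0.93)). The closed-loop characteristic equation is s² + (0.93 + 4.5·0.43)s + 4.5·3.11 = 0.
That is s² + 2.865s + 13.99 = 0, so ω_n = 3.741 rad/s and ζ = 2.865/(2·3.741) = 0.3829.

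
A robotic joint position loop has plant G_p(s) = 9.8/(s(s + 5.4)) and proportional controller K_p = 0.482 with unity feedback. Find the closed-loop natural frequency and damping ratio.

1 + K_p·G_p(s) = 0 gives s² + 5.4s + 4.724 = 0.
So ω_n² = 4.724 ⇒ ω_n = 2.173 rad/s, and ζ = 5.4/(2ω_n) = 1.24.

ω_n = 2.17 rad/s, ζ = 1.24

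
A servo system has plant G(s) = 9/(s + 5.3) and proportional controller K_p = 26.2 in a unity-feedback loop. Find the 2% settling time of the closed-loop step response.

T_s ≈ 0.0166 s

Closed-loop transfer function: T(s) = K_p·G(s)/(1 + K_p·G(s)) = 235.8/(s + 5.3 + 235.8) = 235.8/(s + 241.1).
Time constant τ = 1/241.1 = 0.004148 s, so the 2% settling time is about 4τ = 0.0166 s.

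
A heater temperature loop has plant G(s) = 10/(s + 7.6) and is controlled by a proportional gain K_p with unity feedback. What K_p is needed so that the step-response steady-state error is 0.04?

Steady-state error for a unit step on this type-0 loop is 1/(1 + K_p·G(0)).
G(0) = 1.316. Require 1/(1 + K_p·1.316) = 0.04, so 1 + 1.316·K_p = 25.
K_p = (25 − 1)/1.316 = 18.2.

K_p = 18.2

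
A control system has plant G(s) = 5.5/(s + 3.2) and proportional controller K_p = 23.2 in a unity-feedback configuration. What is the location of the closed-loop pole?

s = -130.8

Closed-loop transfer function: T(s) = K_p·G(s)/(1 + K_p·G(s)) = 127.6/(s + 3.2 + 127.6) = 127.6/(s + 130.8).
The closed-loop pole is at s = −130.8.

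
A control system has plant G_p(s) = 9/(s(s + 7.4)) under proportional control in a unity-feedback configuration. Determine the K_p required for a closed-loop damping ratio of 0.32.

Closed-loop characteristic equation: s² + 7.4s + K_p·9 = 0.
So ω_n = √(9K_p) and 2ζω_n = 7.4, giving ζ = 7.4/(2√(9K_p)).
Setting ζ = 0.32: √(9K_p) = 7.4/(2·0.32) = 11.56, so K_p = 133.7/9 = 14.9.

K_p = 14.9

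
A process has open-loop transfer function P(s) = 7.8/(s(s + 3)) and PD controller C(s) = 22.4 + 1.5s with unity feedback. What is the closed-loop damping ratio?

Forward path: (22.4 + 1.5s)·7.8/(s(s+3)). The closed-loop characteristic equation is s² + (3 + 7.8·1.5)s + 7.8·22.4 = 0.
That is s² + 14.7s + 174.7 = 0, so ω_n = 13.22 rad/s and ζ = 14.7/(2·13.22) = 0.5561.

ζ = 0.556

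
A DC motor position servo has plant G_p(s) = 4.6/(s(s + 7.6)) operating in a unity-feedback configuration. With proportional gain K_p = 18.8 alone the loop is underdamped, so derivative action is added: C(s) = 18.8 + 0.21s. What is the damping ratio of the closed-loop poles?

ζ = 0.461

Forward path: (18.8 + 0.21s)·4.6/(s(s+7.6)). The closed-loop characteristic equation is s² + (7.6 + 4.6·0.21)s + 4.6·18.8 = 0.
That is s² + 8.566s + 86.48 = 0, so ω_n = 9.299 rad/s and ζ = 8.566/(2·9.299) = 0.4606.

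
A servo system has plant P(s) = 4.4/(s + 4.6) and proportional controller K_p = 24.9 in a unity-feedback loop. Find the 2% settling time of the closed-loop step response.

Closed-loop transfer function: T(s) = K_p·P(s)/(1 + K_p·P(s)) = 109.6/(s + 4.6 + 109.6) = 109.6/(s + 114.2).
Time constant τ = 1/114.2 = 0.00876 s, so the 2% settling time is about 4τ = 0.035 s.

T_s ≈ 0.035 s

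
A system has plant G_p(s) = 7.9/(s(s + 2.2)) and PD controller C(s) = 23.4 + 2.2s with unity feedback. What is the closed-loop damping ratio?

ζ = 0.72

Forward path: (23.4 + 2.2s)·7.9/(s(s+2.2)). The closed-loop characteristic equation is s² + (2.2 + 7.9·2.2)s + 7.9·23.4 = 0.
That is s² + 19.58s + 184.9 = 0, so ω_n = 13.6 rad/s and ζ = 19.58/(2·13.6) = 0.72.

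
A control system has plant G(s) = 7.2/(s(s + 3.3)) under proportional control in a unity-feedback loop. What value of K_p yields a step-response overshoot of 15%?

From %OS = 100·exp(−πζ/√(1−ζ²)) = 15%, ζ = −ln(0.15)/√(π²+ln²(0.15)) = 0.5169.
Characteristic equation s² + 3.3s + 7.2K_p = 0 gives ζ = 3.3/(2√(7.2K_p)).
Setting ζ = 0.5169: √(7.2K_p) = 3.3/(2·0.5169) = 3.192, so K_p = 10.19/7.2 = 1.42.

K_p = 1.42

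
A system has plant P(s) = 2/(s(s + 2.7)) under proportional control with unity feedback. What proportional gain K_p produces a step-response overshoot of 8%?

From %OS = 100·exp(−πζ/√(1−ζ²)) = 8%, ζ = −ln(0.08)/√(π²+ln²(0.08)) = 0.6266.
Characteristic equation s² + 2.7s + 2K_p = 0 gives ζ = 2.7/(2√(2K_p)).
Setting ζ = 0.6266: √(2K_p) = 2.7/(2·0.6266) = 2.155, so K_p = 4.642/2 = 2.32.

K_p = 2.32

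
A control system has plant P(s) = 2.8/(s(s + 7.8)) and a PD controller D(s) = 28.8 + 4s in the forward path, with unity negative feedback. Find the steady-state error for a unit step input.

0

The open loop D(s)P(s) has a pole at the origin (type 1), so the static position error constant is infinite and e_ss = 1/(1+∞) = 0.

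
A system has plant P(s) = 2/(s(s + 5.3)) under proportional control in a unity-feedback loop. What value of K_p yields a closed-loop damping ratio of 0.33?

Closed-loop characteristic equation: s² + 5.3s + K_p·2 = 0.
So ω_n = √(2K_p) and 2ζω_n = 5.3, giving ζ = 5.3/(2√(2K_p)).
Setting ζ = 0.33: √(2K_p) = 5.3/(2·0.33) = 8.03, so K_p = 64.49/2 = 32.2.

K_p = 32.2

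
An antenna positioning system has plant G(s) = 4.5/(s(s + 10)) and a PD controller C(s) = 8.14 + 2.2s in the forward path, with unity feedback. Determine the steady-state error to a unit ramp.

The loop has one pole at the origin (type 1). Velocity error constant K_v = lim_{s→0} s·C(s)G(s) = 8.14·4.5/10 = 3.663.
Steady-state error to a unit ramp: e_ss = 1/K_v = 0.273.

0.273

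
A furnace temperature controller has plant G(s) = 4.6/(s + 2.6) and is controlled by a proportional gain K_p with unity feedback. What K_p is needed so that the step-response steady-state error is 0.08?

K_p = 6.5

Steady-state error for a unit step on this type-0 loop is 1/(1 + K_p·G(0)).
G(0) = 1.769. Require 1/(1 + K_p·1.769) = 0.08, so 1 + 1.769·K_p = 12.5.
K_p = (12.5 − 1)/1.769 = 6.5.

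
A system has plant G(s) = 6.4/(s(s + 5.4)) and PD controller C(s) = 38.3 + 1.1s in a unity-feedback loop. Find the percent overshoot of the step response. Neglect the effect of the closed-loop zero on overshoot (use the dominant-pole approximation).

Forward path: (38.3 + 1.1s)·6.4/(s(s+5.4)). The closed-loop characteristic equation is s² + (5.4 + 6.4·1.1)s + 6.4·38.3 = 0.
That is s² + 12.44s + 245.1 = 0, so ω_n = 15.66 rad/s and ζ = 12.44/(2·15.66) = 0.3973.
%OS = 100·exp(−πζ/√(1−ζ²)) = 25.7%.

25.7%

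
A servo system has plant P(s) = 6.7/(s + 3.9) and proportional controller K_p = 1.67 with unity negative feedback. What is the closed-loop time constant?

τ = 0.0663 s

Closed-loop transfer function: T(s) = K_p·P(s)/(1 + K_p·P(s)) = 11.19/(s + 3.9 + 11.19) = 11.19/(s + 15.09).
Time constant τ = 1/15.09 = 0.0663 s.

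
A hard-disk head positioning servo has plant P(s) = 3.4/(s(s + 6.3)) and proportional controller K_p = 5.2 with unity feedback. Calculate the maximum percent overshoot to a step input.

The closed-loop denominator s² + 6.3s + 17.68 gives ω_n = √17.68 = 4.205 and ζ = 6.3/(2ω_n) = 0.7492.
%OS = 100·exp(−πζ/√(1−ζ²)) = 100·exp(−π·0.7492/√0.4388) = 2.86%.

2.86%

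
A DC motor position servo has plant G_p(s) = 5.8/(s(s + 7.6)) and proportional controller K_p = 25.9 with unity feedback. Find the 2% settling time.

From 1 + K_pG_p(s) = 0: s² + 7.6s + 150.2 = 0 ⇒ ω_n = 12.26, ζ = 0.31.
2% settling time T_s ≈ 4/(ζω_n) = 4/3.8 = 1.05 s.

T_s ≈ 1.05 s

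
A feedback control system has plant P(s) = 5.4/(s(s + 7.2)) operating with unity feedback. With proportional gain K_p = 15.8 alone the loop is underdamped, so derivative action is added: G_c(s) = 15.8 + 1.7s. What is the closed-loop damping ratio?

Forward path: (15.8 + 1.7s)·5.4/(s(s+7.2)). The closed-loop characteristic equation is s² + (7.2 + 5.4·1.7)s + 5.4·15.8 = 0.
That is s² + 16.38s + 85.32 = 0, so ω_n = 9.237 rad/s and ζ = 16.38/(2·9.237) = 0.8867.

ζ = 0.887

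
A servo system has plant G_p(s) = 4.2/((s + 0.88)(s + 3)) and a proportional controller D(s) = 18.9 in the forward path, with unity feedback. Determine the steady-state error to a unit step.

The loop is type 0. Static position error constant K_pos = D(0)·G_p(0) = 18.9·1.591 = 30.07.
Steady-state error to a unit step: e_ss = 1/(1+K_pos) = 1/31.07 = 0.0322.

0.0322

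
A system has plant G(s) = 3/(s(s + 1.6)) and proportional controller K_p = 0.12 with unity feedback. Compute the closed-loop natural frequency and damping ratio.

With unity feedback the closed-loop characteristic equation is s² + 1.6s + 0.12·3 = s² + 1.6s + 0.36 = 0.
So ω_n² = 0.36 ⇒ ω_n = 0.6 rad/s, and ζ = 1.6/(2ω_n) = 1.33.

ω_n = 0.6 rad/s, ζ = 1.33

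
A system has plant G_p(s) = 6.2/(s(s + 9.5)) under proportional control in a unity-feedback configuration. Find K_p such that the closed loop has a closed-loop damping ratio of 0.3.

Closed-loop characteristic equation: s² + 9.5s + K_p·6.2 = 0.
So ω_n = √(6.2K_p) and 2ζω_n = 9.5, giving ζ = 9.5/(2√(6.2K_p)).
Setting ζ = 0.3: √(6.2K_p) = 9.5/(2·0.3) = 15.83, so K_p = 250.7/6.2 = 40.4.

K_p = 40.4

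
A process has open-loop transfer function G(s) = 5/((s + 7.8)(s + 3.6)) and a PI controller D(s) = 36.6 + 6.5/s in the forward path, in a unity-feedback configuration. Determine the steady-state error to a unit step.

The open loop D(s)G(s) has a pole at the origin (type 1), so the static position error constant is infinite and e_ss = 1/(1+∞) = 0.

0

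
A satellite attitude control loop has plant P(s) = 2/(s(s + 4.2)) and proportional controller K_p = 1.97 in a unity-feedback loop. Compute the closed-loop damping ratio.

ζ = 1.06

The closed-loop denominator is s(s+4.2) + 1.97·2 = s² + 4.2s + 3.94.
So ω_n² = 3.94 ⇒ ω_n = 1.985 rad/s, and ζ = 4.2/(2ω_n) = 1.06.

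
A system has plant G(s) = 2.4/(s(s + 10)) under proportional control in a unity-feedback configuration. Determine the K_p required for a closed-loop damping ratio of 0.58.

K_p = 31

Closed-loop characteristic equation: s² + 10s + K_p·2.4 = 0.
So ω_n = √(2.4K_p) and 2ζω_n = 10, giving ζ = 10/(2√(2.4K_p)).
Setting ζ = 0.58: √(2.4K_p) = 10/(2·0.58) = 8.621, so K_p = 74.32/2.4 = 31.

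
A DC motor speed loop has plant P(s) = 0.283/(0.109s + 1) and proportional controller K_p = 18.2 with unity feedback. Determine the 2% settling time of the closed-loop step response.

Closed loop: T(s) = K_p·P/(1+K_p·P) = 5.151/(0.109s + 1 + 5.151), with pole at s = −(1 + 5.151)/0.109 = −56.43.
τ = 1/56.43 = 0.01772 s, so 2% settling time ≈ 4τ = 0.0709 s.

T_s ≈ 0.0709 s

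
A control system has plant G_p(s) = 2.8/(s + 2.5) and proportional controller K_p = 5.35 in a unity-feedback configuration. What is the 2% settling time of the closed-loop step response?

Closed-loop transfer function: T(s) = K_p·G_p(s)/(1 + K_p·G_p(s)) = 14.98/(s + 2.5 + 14.98) = 14.98/(s + 17.48).
Time constant τ = 1/17.48 = 0.05721 s, so the 2% settling time is about 4τ = 0.229 s.

T_s ≈ 0.229 s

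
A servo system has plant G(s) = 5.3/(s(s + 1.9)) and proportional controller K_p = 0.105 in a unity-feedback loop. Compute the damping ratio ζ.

ζ = 1.27

1 + K_p·G(s) = 0 gives s² + 1.9s + 0.5565 = 0.
Matching s² + 2ζω_n s + ω_n²: ω_n = √0.5565 = 0.746 rad/s and 2ζω_n = 1.9, so ζ = 1.9/(2·0.746) = 1.27.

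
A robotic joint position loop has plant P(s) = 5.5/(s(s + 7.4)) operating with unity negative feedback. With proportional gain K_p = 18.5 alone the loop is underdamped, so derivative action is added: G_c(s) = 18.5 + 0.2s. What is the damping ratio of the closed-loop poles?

ζ = 0.421

Forward path: (18.5 + 0.2s)·5.5/(s(s+7.4)). The closed-loop characteristic equation is s² + (7.4 + 5.5·0.2)s + 5.5·18.5 = 0.
That is s² + 8.5s + 101.8 = 0, so ω_n = 10.09 rad/s and ζ = 8.5/(2·10.09) = 0.4213.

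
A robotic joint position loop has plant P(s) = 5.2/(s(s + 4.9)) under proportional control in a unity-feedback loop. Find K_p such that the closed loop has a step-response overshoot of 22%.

K_p = 6.12

From %OS = 100·exp(−πζ/√(1−ζ²)) = 22%, ζ = −ln(0.22)/√(π²+ln²(0.22)) = 0.4342.
Characteristic equation s² + 4.9s + 5.2K_p = 0 gives ζ = 4.9/(2√(5.2K_p)).
Setting ζ = 0.4342: √(5.2K_p) = 4.9/(2·0.4342) = 5.643, so K_p = 31.84/5.2 = 6.12.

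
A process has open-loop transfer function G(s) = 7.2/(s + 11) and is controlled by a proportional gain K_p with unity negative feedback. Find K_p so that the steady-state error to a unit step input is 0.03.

K_p = 49.4

The loop is type 0, so e_ss(step) = 1/(1 + K_pos) with K_pos = K_p·G(0).
G(0) = 0.6545. Require 1/(1 + K_p·0.6545) = 0.03, so 1 + 0.6545·K_p = 33.33.
K_p = (33.33 − 1)/0.6545 = 49.4.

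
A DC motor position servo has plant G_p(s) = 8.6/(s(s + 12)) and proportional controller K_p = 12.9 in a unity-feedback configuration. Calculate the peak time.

T_p = 0.363 s

From 1 + K_pG_p(s) = 0: s² + 12s + 110.9 = 0 ⇒ ω_n = 10.53, ζ = 0.5696.
Damped frequency ω_d = ω_n√(1−ζ²) = 8.657 rad/s, so peak time T_p = π/ω_d = 0.363 s.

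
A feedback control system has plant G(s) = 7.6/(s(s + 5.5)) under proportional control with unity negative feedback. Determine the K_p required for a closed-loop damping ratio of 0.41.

Closed-loop characteristic equation: s² + 5.5s + K_p·7.6 = 0.
So ω_n = √(7.6K_p) and 2ζω_n = 5.5, giving ζ = 5.5/(2√(7.6K_p)).
Setting ζ = 0.41: √(7.6K_p) = 5.5/(2·0.41) = 6.707, so K_p = 44.99/7.6 = 5.92.

K_p = 5.92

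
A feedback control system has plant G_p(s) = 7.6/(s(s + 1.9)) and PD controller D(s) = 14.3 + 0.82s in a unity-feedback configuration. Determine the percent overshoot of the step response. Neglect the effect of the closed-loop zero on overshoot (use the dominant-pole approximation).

26.4%

Forward path: (14.3 + 0.82s)·7.6/(s(s+1.9)). The closed-loop characteristic equation is s² + (1.9 + 7.6·0.82)s + 7.6·14.3 = 0.
That is s² + 8.132s + 108.7 = 0, so ω_n = 10.42 rad/s and ζ = 8.132/(2·10.42) = 0.39.
%OS = 100·exp(−πζ/√(1−ζ²)) = 26.4%.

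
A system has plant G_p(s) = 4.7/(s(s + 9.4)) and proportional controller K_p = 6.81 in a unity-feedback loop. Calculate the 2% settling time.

From 1 + K_pG_p(s) = 0: s² + 9.4s + 32.01 = 0 ⇒ ω_n = 5.657, ζ = 0.8308.
2% settling time T_s ≈ 4/(ζω_n) = 4/4.7 = 0.851 s.

T_s ≈ 0.851 s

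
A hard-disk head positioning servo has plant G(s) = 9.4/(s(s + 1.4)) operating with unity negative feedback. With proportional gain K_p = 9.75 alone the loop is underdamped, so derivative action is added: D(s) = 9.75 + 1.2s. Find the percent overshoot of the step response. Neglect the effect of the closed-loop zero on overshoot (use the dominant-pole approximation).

6.22%

Forward path: (9.75 + 1.2s)·9.4/(s(s+1.4)). The closed-loop characteristic equation is s² + (1.4 + 9.4·1.2)s + 9.4·9.75 = 0.
That is s² + 12.68s + 91.65 = 0, so ω_n = 9.573 rad/s and ζ = 12.68/(2·9.573) = 0.6623.
%OS = 100·exp(−πζ/√(1−ζ²)) = 6.22%.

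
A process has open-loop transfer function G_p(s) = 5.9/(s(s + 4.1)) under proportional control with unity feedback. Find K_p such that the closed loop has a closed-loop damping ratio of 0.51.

Closed-loop characteristic equation: s² + 4.1s + K_p·5.9 = 0.
So ω_n = √(5.9K_p) and 2ζω_n = 4.1, giving ζ = 4.1/(2√(5.9K_p)).
Setting ζ = 0.51: √(5.9K_p) = 4.1/(2·0.51) = 4.02, so K_p = 16.16/5.9 = 2.74.

K_p = 2.74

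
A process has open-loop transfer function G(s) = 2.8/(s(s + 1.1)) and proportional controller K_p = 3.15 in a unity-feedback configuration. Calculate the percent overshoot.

From 1 + K_pG(s) = 0: s² + 1.1s + 8.82 = 0 ⇒ ω_n = 2.97, ζ = 0.1852.
%OS = 100·exp(−πζ/√(1−ζ²)) = 100·exp(−π·0.1852/√0.9657) = 55.3%.

55.3%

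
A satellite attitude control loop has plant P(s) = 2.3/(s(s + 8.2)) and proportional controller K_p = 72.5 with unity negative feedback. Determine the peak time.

Closed-loop characteristic equation: s² + 8.2s + 166.8 = 0, so ω_n = 12.91 rad/s and ζ = 8.2/(2·12.91) = 0.3175.
Damped frequency ω_d = ω_n√(1−ζ²) = 12.24 rad/s, so peak time T_p = π/ω_d = 0.257 s.

T_p = 0.257 s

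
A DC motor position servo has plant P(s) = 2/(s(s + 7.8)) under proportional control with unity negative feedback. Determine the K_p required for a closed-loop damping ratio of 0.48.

K_p = 33

Closed-loop characteristic equation: s² + 7.8s + K_p·2 = 0.
So ω_n = √(2K_p) and 2ζω_n = 7.8, giving ζ = 7.8/(2√(2K_p)).
Setting ζ = 0.48: √(2K_p) = 7.8/(2·0.48) = 8.125, so K_p = 66.02/2 = 33.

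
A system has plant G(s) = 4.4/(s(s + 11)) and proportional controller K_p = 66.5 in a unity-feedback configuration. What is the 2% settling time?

Closed-loop characteristic equation: s² + 11s + 292.6 = 0, so ω_n = 17.11 rad/s and ζ = 11/(2·17.11) = 0.3215.
2% settling time T_s ≈ 4/(ζω_n) = 4/5.5 = 0.727 s.

T_s ≈ 0.727 s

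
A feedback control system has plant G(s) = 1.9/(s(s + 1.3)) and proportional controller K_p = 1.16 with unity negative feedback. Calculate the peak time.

T_p = 2.35 s

From 1 + K_pG(s) = 0: s² + 1.3s + 2.204 = 0 ⇒ ω_n = 1.485, ζ = 0.4378.
Damped frequency ω_d = ω_n√(1−ζ²) = 1.335 rad/s, so peak time T_p = π/ω_d = 2.35 s.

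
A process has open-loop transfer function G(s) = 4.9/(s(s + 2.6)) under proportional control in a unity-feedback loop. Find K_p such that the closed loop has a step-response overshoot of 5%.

From %OS = 100·exp(−πζ/√(1−ζ²)) = 5%, ζ = −ln(0.05)/√(π²+ln²(0.05)) = 0.6901.
Characteristic equation s² + 2.6s + 4.9K_p = 0 gives ζ = 2.6/(2√(4.9K_p)).
Setting ζ = 0.6901: √(4.9K_p) = 2.6/(2·0.6901) = 1.884, so K_p = 3.549/4.9 = 0.724.

K_p = 0.724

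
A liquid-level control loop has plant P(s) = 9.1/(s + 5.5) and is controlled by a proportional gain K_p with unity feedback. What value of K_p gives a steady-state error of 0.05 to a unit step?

Steady-state error for a unit step on this type-0 loop is 1/(1 + K_p·P(0)).
P(0) = 1.655. Require 1/(1 + K_p·1.655) = 0.05, so 1 + 1.655·K_p = 20.
K_p = (20 − 1)/1.655 = 11.5.

K_p = 11.5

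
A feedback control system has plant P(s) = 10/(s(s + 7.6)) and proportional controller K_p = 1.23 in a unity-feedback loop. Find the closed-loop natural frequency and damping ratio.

ω_n = 3.51 rad/s, ζ = 1.08

With unity feedback the closed-loop characteristic equation is s² + 7.6s + 1.23·10 = s² + 7.6s + 12.3 = 0.
So ω_n² = 12.3 ⇒ ω_n = 3.507 rad/s, and ζ = 7.6/(2ω_n) = 1.08.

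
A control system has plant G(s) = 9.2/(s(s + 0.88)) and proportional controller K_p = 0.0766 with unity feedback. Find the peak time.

Closed-loop characteristic equation: s² + 0.88s + 0.7047 = 0, so ω_n = 0.8395 rad/s and ζ = 0.88/(2·0.8395) = 0.5241.
Damped frequency ω_d = ω_n√(1−ζ²) = 0.7149 rad/s, so peak time T_p = π/ω_d = 4.39 s.

T_p = 4.39 s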